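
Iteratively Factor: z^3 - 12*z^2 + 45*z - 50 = (z - 5)*(z^2 - 7*z + 10) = (z - 5)*(z - 2)*(z - 5)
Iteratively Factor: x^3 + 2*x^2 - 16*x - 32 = (x + 4)*(x^2 - 2*x - 8) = (x - 4)*(x + 4)*(x + 2)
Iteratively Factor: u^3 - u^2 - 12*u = (u + 3)*(u^2 - 4*u) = (u - 4)*(u + 3)*(u)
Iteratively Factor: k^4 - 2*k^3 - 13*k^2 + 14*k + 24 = (k - 4)*(k^3 + 2*k^2 - 5*k - 6) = (k - 4)*(k + 3)*(k^2 - k - 2) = (k - 4)*(k - 2)*(k + 3)*(k + 1)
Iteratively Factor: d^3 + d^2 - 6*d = (d - 2)*(d^2 + 3*d) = d*(d - 2)*(d + 3)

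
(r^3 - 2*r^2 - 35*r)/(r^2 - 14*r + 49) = r*(r + 5)/(r - 7)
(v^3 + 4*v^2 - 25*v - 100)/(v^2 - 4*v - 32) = (v^2 - 25)/(v - 8)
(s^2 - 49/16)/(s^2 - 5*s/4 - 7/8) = (4*s + 7)/(2*(2*s + 1))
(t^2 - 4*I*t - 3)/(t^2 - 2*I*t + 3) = (t - I)/(t + I)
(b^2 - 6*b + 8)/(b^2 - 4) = (b - 4)/(b + 2)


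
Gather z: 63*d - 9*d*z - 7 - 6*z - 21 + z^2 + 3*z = 63*d + z^2 + z*(-9*d - 3) - 28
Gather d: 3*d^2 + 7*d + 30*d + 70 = 3*d^2 + 37*d + 70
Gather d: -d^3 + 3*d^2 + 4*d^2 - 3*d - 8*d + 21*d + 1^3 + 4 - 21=-d^3 + 7*d^2 + 10*d - 16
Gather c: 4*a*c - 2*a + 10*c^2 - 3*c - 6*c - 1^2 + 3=-2*a + 10*c^2 + c*(4*a - 9) + 2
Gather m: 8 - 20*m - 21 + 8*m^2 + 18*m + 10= 8*m^2 - 2*m - 3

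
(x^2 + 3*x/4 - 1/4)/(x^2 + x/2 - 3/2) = (4*x^2 + 3*x - 1)/(2*(2*x^2 + x - 3))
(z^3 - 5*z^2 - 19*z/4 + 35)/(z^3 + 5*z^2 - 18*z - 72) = (z^2 - z - 35/4)/(z^2 + 9*z + 18)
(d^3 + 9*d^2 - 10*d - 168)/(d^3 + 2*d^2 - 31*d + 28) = (d + 6)/(d - 1)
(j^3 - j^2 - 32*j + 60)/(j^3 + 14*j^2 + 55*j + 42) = (j^2 - 7*j + 10)/(j^2 + 8*j + 7)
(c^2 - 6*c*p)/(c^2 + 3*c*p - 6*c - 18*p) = c*(c - 6*p)/(c^2 + 3*c*p - 6*c - 18*p)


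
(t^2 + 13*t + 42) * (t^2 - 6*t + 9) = t^4 + 7*t^3 - 27*t^2 - 135*t + 378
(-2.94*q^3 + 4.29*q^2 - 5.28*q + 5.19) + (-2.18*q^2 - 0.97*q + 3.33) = -2.94*q^3 + 2.11*q^2 - 6.25*q + 8.52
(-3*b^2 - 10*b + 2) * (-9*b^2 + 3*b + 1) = 27*b^4 + 81*b^3 - 51*b^2 - 4*b + 2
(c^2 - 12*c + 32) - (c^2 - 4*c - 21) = 53 - 8*c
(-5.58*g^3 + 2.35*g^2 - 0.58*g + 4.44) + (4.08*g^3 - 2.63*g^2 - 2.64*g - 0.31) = -1.5*g^3 - 0.28*g^2 - 3.22*g + 4.13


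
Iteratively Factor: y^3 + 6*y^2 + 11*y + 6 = (y + 3)*(y^2 + 3*y + 2) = (y + 1)*(y + 3)*(y + 2)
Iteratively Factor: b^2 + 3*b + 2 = (b + 1)*(b + 2)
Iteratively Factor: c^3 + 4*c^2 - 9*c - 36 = (c - 3)*(c^2 + 7*c + 12) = (c - 3)*(c + 3)*(c + 4)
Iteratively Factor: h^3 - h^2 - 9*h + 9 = (h - 1)*(h^2 - 9) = (h - 1)*(h + 3)*(h - 3)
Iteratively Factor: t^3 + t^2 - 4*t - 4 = (t + 1)*(t^2 - 4) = (t + 1)*(t + 2)*(t - 2)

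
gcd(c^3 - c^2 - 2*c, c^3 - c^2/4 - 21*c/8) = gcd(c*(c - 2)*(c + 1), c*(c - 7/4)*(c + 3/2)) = c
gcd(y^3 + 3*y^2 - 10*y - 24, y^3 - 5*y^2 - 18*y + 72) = y^2 + y - 12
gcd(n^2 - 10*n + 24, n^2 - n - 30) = n - 6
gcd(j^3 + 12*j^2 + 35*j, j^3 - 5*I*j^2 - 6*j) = j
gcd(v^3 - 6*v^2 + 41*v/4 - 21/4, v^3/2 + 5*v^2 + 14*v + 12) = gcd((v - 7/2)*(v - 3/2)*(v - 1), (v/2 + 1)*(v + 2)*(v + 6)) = 1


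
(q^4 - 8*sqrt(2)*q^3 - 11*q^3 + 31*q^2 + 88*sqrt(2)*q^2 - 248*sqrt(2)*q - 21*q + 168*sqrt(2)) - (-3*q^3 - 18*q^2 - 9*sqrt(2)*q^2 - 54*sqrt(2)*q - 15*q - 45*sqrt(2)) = q^4 - 8*sqrt(2)*q^3 - 8*q^3 + 49*q^2 + 97*sqrt(2)*q^2 - 194*sqrt(2)*q - 6*q + 213*sqrt(2)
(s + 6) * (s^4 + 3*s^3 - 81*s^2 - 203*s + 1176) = s^5 + 9*s^4 - 63*s^3 - 689*s^2 - 42*s + 7056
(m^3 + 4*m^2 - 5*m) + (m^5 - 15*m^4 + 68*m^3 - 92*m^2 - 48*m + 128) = m^5 - 15*m^4 + 69*m^3 - 88*m^2 - 53*m + 128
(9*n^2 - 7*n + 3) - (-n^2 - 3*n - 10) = 10*n^2 - 4*n + 13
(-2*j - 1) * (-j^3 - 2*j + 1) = 2*j^4 + j^3 + 4*j^2 - 1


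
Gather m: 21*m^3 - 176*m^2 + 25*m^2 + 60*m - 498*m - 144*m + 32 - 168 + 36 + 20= 21*m^3 - 151*m^2 - 582*m - 80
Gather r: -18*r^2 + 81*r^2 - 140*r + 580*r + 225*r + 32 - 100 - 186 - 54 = 63*r^2 + 665*r - 308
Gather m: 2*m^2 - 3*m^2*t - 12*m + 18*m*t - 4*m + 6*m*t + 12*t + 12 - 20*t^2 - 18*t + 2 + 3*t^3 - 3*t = m^2*(2 - 3*t) + m*(24*t - 16) + 3*t^3 - 20*t^2 - 9*t + 14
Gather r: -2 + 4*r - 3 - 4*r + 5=0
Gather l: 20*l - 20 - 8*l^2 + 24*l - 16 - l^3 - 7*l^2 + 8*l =-l^3 - 15*l^2 + 52*l - 36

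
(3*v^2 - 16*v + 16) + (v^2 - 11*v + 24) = 4*v^2 - 27*v + 40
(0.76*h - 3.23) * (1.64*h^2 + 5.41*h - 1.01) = 1.2464*h^3 - 1.1856*h^2 - 18.2419*h + 3.2623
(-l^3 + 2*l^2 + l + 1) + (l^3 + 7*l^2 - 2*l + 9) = 9*l^2 - l + 10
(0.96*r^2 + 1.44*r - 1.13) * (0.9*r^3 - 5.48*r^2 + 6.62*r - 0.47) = 0.864*r^5 - 3.9648*r^4 - 2.553*r^3 + 15.274*r^2 - 8.1574*r + 0.5311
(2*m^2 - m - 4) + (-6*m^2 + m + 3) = -4*m^2 - 1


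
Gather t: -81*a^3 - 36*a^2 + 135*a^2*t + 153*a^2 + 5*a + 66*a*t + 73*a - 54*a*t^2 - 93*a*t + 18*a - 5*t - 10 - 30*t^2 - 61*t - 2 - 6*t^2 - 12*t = -81*a^3 + 117*a^2 + 96*a + t^2*(-54*a - 36) + t*(135*a^2 - 27*a - 78) - 12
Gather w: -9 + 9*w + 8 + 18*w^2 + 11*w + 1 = 18*w^2 + 20*w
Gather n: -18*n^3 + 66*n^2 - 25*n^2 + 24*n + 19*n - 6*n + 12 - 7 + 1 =-18*n^3 + 41*n^2 + 37*n + 6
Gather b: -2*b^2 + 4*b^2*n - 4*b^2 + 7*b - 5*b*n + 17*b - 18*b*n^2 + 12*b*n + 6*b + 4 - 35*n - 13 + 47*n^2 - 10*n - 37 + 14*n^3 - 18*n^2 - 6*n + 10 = b^2*(4*n - 6) + b*(-18*n^2 + 7*n + 30) + 14*n^3 + 29*n^2 - 51*n - 36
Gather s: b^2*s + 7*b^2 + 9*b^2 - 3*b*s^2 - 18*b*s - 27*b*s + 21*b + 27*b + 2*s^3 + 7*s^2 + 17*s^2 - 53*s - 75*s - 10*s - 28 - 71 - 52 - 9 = 16*b^2 + 48*b + 2*s^3 + s^2*(24 - 3*b) + s*(b^2 - 45*b - 138) - 160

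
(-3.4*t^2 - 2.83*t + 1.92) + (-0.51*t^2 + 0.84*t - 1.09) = -3.91*t^2 - 1.99*t + 0.83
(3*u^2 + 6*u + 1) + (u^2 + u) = 4*u^2 + 7*u + 1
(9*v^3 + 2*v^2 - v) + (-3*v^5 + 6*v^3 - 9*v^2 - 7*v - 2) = -3*v^5 + 15*v^3 - 7*v^2 - 8*v - 2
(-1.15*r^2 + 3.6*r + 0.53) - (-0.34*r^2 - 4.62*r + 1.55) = -0.81*r^2 + 8.22*r - 1.02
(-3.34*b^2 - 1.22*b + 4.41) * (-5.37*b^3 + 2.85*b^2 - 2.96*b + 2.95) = 17.9358*b^5 - 2.9676*b^4 - 17.2723*b^3 + 6.3267*b^2 - 16.6526*b + 13.0095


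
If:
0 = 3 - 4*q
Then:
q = 3/4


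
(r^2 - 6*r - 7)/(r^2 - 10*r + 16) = (r^2 - 6*r - 7)/(r^2 - 10*r + 16)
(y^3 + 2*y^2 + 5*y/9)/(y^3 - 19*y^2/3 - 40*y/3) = (y + 1/3)/(y - 8)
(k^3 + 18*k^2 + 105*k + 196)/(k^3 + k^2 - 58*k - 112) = (k^2 + 11*k + 28)/(k^2 - 6*k - 16)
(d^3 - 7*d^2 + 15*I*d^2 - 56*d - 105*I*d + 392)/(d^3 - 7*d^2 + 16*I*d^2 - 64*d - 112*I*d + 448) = (d + 7*I)/(d + 8*I)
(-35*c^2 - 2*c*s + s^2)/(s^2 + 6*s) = (-35*c^2 - 2*c*s + s^2)/(s*(s + 6))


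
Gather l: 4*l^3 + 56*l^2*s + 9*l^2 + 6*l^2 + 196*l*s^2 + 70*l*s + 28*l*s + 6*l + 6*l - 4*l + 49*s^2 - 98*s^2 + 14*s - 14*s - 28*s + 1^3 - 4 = 4*l^3 + l^2*(56*s + 15) + l*(196*s^2 + 98*s + 8) - 49*s^2 - 28*s - 3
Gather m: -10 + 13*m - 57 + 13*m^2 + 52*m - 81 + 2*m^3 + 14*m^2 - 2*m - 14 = 2*m^3 + 27*m^2 + 63*m - 162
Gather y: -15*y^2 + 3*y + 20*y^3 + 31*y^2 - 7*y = 20*y^3 + 16*y^2 - 4*y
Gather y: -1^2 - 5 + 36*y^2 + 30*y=36*y^2 + 30*y - 6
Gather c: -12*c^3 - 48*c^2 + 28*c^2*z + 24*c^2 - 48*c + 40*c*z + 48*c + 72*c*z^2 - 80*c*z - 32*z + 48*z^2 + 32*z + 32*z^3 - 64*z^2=-12*c^3 + c^2*(28*z - 24) + c*(72*z^2 - 40*z) + 32*z^3 - 16*z^2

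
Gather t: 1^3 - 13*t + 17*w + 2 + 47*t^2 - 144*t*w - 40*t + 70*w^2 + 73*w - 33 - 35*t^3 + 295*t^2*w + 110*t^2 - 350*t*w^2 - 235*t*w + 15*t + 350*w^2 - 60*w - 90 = -35*t^3 + t^2*(295*w + 157) + t*(-350*w^2 - 379*w - 38) + 420*w^2 + 30*w - 120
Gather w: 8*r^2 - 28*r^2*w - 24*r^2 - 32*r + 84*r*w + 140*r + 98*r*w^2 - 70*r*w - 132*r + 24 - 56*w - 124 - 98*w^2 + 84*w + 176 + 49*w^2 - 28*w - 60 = -16*r^2 - 24*r + w^2*(98*r - 49) + w*(-28*r^2 + 14*r) + 16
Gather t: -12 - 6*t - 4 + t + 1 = -5*t - 15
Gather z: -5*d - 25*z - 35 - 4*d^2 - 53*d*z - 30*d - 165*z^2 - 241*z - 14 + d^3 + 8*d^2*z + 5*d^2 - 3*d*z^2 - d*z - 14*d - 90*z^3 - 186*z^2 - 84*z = d^3 + d^2 - 49*d - 90*z^3 + z^2*(-3*d - 351) + z*(8*d^2 - 54*d - 350) - 49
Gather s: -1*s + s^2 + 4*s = s^2 + 3*s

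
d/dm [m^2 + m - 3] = 2*m + 1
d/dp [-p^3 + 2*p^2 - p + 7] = -3*p^2 + 4*p - 1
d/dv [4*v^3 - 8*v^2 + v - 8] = 12*v^2 - 16*v + 1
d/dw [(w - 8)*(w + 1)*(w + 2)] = 3*w^2 - 10*w - 22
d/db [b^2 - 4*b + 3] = 2*b - 4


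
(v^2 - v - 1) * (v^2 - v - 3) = v^4 - 2*v^3 - 3*v^2 + 4*v + 3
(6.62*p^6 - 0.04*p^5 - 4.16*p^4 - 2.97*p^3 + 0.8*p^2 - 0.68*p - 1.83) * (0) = 0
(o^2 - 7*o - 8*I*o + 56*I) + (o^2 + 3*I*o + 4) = 2*o^2 - 7*o - 5*I*o + 4 + 56*I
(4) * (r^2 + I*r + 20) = 4*r^2 + 4*I*r + 80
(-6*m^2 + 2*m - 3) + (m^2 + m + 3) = -5*m^2 + 3*m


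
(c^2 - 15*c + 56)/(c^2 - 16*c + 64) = (c - 7)/(c - 8)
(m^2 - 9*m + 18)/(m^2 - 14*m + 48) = (m - 3)/(m - 8)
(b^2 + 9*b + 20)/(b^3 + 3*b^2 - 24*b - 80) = (b + 5)/(b^2 - b - 20)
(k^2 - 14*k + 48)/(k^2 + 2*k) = (k^2 - 14*k + 48)/(k*(k + 2))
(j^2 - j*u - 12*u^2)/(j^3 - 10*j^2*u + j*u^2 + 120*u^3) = (j - 4*u)/(j^2 - 13*j*u + 40*u^2)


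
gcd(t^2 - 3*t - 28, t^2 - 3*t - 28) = t^2 - 3*t - 28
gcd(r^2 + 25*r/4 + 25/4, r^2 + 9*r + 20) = r + 5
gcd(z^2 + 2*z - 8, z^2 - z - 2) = z - 2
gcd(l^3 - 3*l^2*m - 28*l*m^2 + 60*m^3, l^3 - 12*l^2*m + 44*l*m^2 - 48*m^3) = l^2 - 8*l*m + 12*m^2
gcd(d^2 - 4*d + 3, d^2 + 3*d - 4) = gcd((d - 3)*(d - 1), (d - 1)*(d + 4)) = d - 1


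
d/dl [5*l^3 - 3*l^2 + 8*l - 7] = 15*l^2 - 6*l + 8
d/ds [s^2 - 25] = 2*s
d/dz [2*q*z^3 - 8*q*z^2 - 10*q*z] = 2*q*(3*z^2 - 8*z - 5)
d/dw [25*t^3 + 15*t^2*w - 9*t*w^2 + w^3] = 15*t^2 - 18*t*w + 3*w^2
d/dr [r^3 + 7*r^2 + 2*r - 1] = 3*r^2 + 14*r + 2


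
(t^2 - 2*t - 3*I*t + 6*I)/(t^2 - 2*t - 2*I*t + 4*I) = (t - 3*I)/(t - 2*I)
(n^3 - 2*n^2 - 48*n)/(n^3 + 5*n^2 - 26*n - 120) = n*(n - 8)/(n^2 - n - 20)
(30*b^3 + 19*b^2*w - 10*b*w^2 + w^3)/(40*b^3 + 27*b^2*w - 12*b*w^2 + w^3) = (-6*b + w)/(-8*b + w)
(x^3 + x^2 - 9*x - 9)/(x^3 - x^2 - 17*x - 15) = (x - 3)/(x - 5)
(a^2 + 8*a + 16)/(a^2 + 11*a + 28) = (a + 4)/(a + 7)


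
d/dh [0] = 0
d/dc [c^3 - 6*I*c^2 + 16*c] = 3*c^2 - 12*I*c + 16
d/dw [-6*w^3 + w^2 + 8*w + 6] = -18*w^2 + 2*w + 8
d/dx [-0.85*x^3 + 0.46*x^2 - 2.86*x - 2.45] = -2.55*x^2 + 0.92*x - 2.86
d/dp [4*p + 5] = 4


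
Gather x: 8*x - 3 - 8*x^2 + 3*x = -8*x^2 + 11*x - 3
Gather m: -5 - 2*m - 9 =-2*m - 14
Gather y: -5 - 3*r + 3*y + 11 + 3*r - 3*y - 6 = 0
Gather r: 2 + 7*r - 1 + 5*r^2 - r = 5*r^2 + 6*r + 1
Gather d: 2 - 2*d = 2 - 2*d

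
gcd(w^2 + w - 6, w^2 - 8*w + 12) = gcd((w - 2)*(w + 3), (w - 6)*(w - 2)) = w - 2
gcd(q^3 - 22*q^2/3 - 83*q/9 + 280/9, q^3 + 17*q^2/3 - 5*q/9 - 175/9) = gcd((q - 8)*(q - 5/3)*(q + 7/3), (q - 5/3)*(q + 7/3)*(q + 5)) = q^2 + 2*q/3 - 35/9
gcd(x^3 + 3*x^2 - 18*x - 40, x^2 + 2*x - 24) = x - 4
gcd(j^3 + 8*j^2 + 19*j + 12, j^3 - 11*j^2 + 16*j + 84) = 1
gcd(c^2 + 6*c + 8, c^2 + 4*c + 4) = c + 2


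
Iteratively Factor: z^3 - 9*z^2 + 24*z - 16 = (z - 4)*(z^2 - 5*z + 4) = (z - 4)^2*(z - 1)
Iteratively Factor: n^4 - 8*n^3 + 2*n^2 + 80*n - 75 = (n + 3)*(n^3 - 11*n^2 + 35*n - 25) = (n - 1)*(n + 3)*(n^2 - 10*n + 25) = (n - 5)*(n - 1)*(n + 3)*(n - 5)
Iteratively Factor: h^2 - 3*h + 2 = (h - 1)*(h - 2)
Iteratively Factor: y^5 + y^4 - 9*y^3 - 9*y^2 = (y + 3)*(y^4 - 2*y^3 - 3*y^2) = (y - 3)*(y + 3)*(y^3 + y^2) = (y - 3)*(y + 1)*(y + 3)*(y^2) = y*(y - 3)*(y + 1)*(y + 3)*(y)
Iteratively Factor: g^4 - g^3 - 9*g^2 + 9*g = (g + 3)*(g^3 - 4*g^2 + 3*g) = (g - 1)*(g + 3)*(g^2 - 3*g) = (g - 3)*(g - 1)*(g + 3)*(g)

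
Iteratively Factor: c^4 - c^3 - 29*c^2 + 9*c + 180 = (c + 4)*(c^3 - 5*c^2 - 9*c + 45) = (c + 3)*(c + 4)*(c^2 - 8*c + 15) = (c - 5)*(c + 3)*(c + 4)*(c - 3)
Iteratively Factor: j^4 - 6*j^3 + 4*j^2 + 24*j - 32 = (j + 2)*(j^3 - 8*j^2 + 20*j - 16) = (j - 2)*(j + 2)*(j^2 - 6*j + 8) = (j - 4)*(j - 2)*(j + 2)*(j - 2)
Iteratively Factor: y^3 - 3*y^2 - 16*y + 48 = (y - 4)*(y^2 + y - 12) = (y - 4)*(y - 3)*(y + 4)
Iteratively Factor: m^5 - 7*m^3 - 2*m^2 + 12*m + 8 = (m + 1)*(m^4 - m^3 - 6*m^2 + 4*m + 8) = (m + 1)*(m + 2)*(m^3 - 3*m^2 + 4) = (m - 2)*(m + 1)*(m + 2)*(m^2 - m - 2) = (m - 2)^2*(m + 1)*(m + 2)*(m + 1)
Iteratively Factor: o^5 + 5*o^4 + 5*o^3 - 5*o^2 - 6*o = (o + 2)*(o^4 + 3*o^3 - o^2 - 3*o) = (o - 1)*(o + 2)*(o^3 + 4*o^2 + 3*o) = o*(o - 1)*(o + 2)*(o^2 + 4*o + 3) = o*(o - 1)*(o + 2)*(o + 3)*(o + 1)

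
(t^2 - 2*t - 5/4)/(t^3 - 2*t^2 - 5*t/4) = 1/t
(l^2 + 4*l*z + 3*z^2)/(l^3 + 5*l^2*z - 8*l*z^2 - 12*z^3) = (-l - 3*z)/(-l^2 - 4*l*z + 12*z^2)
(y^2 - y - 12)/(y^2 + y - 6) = (y - 4)/(y - 2)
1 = 1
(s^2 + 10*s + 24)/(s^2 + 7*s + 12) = (s + 6)/(s + 3)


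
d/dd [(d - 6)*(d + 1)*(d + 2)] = 3*d^2 - 6*d - 16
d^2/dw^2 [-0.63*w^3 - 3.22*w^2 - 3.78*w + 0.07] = -3.78*w - 6.44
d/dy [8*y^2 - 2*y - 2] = 16*y - 2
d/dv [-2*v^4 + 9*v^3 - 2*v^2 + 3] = v*(-8*v^2 + 27*v - 4)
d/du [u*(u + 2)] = 2*u + 2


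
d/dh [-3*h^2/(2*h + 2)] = 3*h*(-h - 2)/(2*(h + 1)^2)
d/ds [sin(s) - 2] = cos(s)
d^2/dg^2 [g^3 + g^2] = 6*g + 2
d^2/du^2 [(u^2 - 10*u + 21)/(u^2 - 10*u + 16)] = 30*(u^2 - 10*u + 28)/(u^6 - 30*u^5 + 348*u^4 - 1960*u^3 + 5568*u^2 - 7680*u + 4096)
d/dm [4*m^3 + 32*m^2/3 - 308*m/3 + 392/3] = 12*m^2 + 64*m/3 - 308/3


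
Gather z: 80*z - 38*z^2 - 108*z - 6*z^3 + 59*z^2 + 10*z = -6*z^3 + 21*z^2 - 18*z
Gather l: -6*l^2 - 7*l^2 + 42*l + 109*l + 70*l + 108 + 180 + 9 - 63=-13*l^2 + 221*l + 234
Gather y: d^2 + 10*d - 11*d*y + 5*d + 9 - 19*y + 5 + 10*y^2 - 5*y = d^2 + 15*d + 10*y^2 + y*(-11*d - 24) + 14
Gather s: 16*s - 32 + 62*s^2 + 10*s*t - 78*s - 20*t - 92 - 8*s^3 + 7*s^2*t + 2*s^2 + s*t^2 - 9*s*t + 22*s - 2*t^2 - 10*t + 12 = -8*s^3 + s^2*(7*t + 64) + s*(t^2 + t - 40) - 2*t^2 - 30*t - 112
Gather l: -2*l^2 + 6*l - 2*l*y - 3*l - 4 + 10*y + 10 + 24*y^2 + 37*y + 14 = -2*l^2 + l*(3 - 2*y) + 24*y^2 + 47*y + 20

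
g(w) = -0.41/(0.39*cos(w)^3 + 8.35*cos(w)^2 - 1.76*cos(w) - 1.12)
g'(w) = -0.41*(1.17*sin(w)*cos(w)^2 + 16.7*sin(w)*cos(w) - 1.76*sin(w))/(0.39*cos(w)^3 + 8.35*cos(w)^2 - 1.76*cos(w) - 1.12)^2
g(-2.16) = -0.17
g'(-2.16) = -0.65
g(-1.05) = -3.43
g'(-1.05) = 170.08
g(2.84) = -0.05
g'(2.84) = 0.03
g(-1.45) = 0.34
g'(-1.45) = 0.07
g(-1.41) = 0.35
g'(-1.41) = 0.27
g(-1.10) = 2.50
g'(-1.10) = 82.35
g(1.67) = 0.47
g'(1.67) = 1.86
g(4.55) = 0.66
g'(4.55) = -4.68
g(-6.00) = -0.08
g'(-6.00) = -0.06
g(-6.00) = -0.08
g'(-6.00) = -0.06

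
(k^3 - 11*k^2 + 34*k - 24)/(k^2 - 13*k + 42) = (k^2 - 5*k + 4)/(k - 7)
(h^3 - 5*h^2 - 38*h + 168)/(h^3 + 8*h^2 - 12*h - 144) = (h - 7)/(h + 6)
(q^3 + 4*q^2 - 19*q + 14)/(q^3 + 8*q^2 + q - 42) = (q - 1)/(q + 3)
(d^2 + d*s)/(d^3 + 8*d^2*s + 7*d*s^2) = 1/(d + 7*s)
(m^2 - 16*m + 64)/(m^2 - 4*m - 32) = (m - 8)/(m + 4)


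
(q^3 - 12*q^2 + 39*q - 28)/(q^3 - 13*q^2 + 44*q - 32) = (q - 7)/(q - 8)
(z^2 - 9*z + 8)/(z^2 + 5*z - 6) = (z - 8)/(z + 6)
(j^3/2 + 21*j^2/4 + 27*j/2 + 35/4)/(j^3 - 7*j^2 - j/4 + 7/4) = (2*j^3 + 21*j^2 + 54*j + 35)/(4*j^3 - 28*j^2 - j + 7)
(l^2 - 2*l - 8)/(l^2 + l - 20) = (l + 2)/(l + 5)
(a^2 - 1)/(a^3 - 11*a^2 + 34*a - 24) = (a + 1)/(a^2 - 10*a + 24)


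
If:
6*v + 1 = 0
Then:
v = -1/6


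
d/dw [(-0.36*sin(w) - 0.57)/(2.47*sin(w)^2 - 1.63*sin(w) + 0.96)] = (0.8892*sin(w)^2 + 2.8158*sin(w) - 1.2747)*cos(w)/(6.1009*sin(w)^4 - 8.0522*sin(w)^3 + 7.3993*sin(w)^2 - 3.1296*sin(w) + 0.9216)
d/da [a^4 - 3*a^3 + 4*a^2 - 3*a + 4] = 4*a^3 - 9*a^2 + 8*a - 3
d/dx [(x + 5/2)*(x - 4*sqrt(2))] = 2*x - 4*sqrt(2) + 5/2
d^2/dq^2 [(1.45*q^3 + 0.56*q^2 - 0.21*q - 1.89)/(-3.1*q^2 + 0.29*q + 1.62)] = (-11.77837*q^3 + 88.01622*q^2 - 26.69922*q + 16.164414)/(29.791*q^6 - 8.3607*q^5 - 45.92247*q^4 + 8.713891*q^3 + 23.998194*q^2 - 2.283228*q - 4.251528)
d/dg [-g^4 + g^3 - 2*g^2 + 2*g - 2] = -4*g^3 + 3*g^2 - 4*g + 2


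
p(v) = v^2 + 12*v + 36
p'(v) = 2*v + 12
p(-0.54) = 29.81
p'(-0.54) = 10.92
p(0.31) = 39.82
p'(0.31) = 12.62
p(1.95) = 63.20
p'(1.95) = 15.90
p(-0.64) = 28.73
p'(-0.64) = 10.72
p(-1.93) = 16.56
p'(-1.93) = 8.14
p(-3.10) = 8.41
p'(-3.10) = 5.80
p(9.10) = 228.01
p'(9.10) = 30.20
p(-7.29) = 1.66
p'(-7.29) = -2.58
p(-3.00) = 9.00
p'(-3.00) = 6.00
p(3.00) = 81.00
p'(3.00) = 18.00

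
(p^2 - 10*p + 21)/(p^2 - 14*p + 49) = (p - 3)/(p - 7)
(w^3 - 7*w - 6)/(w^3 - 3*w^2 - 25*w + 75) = (w^2 + 3*w + 2)/(w^2 - 25)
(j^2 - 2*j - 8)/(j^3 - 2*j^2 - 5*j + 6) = (j - 4)/(j^2 - 4*j + 3)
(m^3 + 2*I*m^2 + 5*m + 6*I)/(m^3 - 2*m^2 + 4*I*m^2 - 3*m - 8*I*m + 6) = (m - 2*I)/(m - 2)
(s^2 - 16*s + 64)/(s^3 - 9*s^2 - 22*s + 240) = (s - 8)/(s^2 - s - 30)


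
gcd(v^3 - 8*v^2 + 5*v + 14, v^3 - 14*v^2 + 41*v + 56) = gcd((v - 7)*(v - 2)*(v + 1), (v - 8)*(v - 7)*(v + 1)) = v^2 - 6*v - 7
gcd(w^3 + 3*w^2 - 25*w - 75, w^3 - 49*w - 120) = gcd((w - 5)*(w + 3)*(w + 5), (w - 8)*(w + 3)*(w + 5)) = w^2 + 8*w + 15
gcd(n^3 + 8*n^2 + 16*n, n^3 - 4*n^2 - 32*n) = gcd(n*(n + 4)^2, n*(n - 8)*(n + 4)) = n^2 + 4*n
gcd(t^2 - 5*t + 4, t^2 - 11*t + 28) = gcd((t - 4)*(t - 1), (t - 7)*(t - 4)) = t - 4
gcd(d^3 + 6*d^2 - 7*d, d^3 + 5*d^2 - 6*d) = d^2 - d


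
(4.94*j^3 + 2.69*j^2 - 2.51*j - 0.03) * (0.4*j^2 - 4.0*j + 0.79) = 1.976*j^5 - 18.684*j^4 - 7.8614*j^3 + 12.1531*j^2 - 1.8629*j - 0.0237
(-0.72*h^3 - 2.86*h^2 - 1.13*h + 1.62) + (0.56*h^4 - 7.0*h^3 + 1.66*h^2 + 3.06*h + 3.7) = 0.56*h^4 - 7.72*h^3 - 1.2*h^2 + 1.93*h + 5.32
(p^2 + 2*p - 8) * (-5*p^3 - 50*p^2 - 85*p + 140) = -5*p^5 - 60*p^4 - 145*p^3 + 370*p^2 + 960*p - 1120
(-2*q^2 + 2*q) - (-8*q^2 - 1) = 6*q^2 + 2*q + 1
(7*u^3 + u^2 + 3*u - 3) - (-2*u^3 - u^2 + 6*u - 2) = 9*u^3 + 2*u^2 - 3*u - 1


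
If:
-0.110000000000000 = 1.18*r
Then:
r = -0.09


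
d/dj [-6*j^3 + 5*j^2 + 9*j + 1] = -18*j^2 + 10*j + 9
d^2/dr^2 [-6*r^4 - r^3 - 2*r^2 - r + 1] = -72*r^2 - 6*r - 4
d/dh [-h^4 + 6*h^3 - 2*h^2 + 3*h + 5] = -4*h^3 + 18*h^2 - 4*h + 3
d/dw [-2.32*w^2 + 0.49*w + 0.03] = 0.49 - 4.64*w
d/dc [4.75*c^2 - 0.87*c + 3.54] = 9.5*c - 0.87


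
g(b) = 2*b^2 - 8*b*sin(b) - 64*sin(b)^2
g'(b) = -8*b*cos(b) + 4*b - 128*sin(b)*cos(b) - 8*sin(b)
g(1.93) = -63.10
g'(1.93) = 47.78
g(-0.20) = -2.76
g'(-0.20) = 27.28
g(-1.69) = -70.81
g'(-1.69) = -15.54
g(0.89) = -42.59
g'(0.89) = -69.74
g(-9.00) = 121.46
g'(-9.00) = -146.37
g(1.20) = -61.66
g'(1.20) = -49.36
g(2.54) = -19.10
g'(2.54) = 82.11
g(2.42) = -29.00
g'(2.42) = 82.41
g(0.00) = 0.00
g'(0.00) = 0.00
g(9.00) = 121.46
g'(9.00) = 146.37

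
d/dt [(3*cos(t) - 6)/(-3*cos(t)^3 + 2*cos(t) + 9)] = 12*(-34*sin(t) - 6*sin(2*t) + 18*sin(3*t) - 3*sin(4*t))/(-cos(t) - 3*cos(3*t) + 36)^2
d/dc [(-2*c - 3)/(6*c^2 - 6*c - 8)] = (6*c^2 + 18*c - 1)/(2*(9*c^4 - 18*c^3 - 15*c^2 + 24*c + 16))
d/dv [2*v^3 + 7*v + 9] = 6*v^2 + 7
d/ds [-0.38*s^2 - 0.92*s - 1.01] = -0.76*s - 0.92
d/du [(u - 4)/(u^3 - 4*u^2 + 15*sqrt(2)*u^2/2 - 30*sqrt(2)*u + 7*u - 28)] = (-4*u - 15*sqrt(2))/(2*u^4 + 30*sqrt(2)*u^3 + 253*u^2 + 210*sqrt(2)*u + 98)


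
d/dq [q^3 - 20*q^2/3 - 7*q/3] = 3*q^2 - 40*q/3 - 7/3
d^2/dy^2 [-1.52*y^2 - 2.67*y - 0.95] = -3.04000000000000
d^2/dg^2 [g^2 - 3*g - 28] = 2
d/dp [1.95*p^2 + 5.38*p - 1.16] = 3.9*p + 5.38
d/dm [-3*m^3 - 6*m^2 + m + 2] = -9*m^2 - 12*m + 1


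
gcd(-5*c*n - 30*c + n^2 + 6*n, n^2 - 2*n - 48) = n + 6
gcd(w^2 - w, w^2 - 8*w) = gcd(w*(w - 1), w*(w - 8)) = w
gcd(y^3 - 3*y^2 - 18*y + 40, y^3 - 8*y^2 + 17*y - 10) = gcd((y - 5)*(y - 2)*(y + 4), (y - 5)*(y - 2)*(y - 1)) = y^2 - 7*y + 10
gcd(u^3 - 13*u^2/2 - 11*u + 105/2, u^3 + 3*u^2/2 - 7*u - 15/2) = u^2 + u/2 - 15/2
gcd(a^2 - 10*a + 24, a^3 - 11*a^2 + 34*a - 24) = a^2 - 10*a + 24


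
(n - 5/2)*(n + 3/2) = n^2 - n - 15/4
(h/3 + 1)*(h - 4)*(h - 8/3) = h^3/3 - 11*h^2/9 - 28*h/9 + 32/3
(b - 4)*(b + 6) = b^2 + 2*b - 24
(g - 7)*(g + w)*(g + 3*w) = g^3 + 4*g^2*w - 7*g^2 + 3*g*w^2 - 28*g*w - 21*w^2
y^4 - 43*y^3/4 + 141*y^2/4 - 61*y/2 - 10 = (y - 5)*(y - 4)*(y - 2)*(y + 1/4)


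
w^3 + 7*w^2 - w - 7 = (w - 1)*(w + 1)*(w + 7)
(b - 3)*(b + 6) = b^2 + 3*b - 18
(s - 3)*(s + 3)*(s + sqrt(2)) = s^3 + sqrt(2)*s^2 - 9*s - 9*sqrt(2)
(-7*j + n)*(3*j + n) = -21*j^2 - 4*j*n + n^2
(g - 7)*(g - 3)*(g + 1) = g^3 - 9*g^2 + 11*g + 21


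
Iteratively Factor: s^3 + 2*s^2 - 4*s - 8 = (s - 2)*(s^2 + 4*s + 4) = (s - 2)*(s + 2)*(s + 2)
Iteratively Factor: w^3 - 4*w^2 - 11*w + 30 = (w - 5)*(w^2 + w - 6) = (w - 5)*(w - 2)*(w + 3)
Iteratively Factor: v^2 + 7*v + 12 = (v + 4)*(v + 3)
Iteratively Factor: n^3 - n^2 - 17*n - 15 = (n - 5)*(n^2 + 4*n + 3) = (n - 5)*(n + 3)*(n + 1)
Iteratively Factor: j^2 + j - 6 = (j + 3)*(j - 2)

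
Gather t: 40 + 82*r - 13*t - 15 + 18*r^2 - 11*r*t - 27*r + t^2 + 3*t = 18*r^2 + 55*r + t^2 + t*(-11*r - 10) + 25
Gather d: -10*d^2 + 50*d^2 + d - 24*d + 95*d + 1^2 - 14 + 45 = 40*d^2 + 72*d + 32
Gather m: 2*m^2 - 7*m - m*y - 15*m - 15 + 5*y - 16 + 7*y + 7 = 2*m^2 + m*(-y - 22) + 12*y - 24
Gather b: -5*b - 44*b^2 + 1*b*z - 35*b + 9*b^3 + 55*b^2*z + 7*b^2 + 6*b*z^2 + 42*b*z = 9*b^3 + b^2*(55*z - 37) + b*(6*z^2 + 43*z - 40)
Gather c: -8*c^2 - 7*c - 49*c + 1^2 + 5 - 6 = -8*c^2 - 56*c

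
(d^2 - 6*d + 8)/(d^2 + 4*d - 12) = (d - 4)/(d + 6)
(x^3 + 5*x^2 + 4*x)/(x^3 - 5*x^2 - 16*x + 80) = x*(x + 1)/(x^2 - 9*x + 20)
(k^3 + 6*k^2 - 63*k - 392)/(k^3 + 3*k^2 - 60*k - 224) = (k + 7)/(k + 4)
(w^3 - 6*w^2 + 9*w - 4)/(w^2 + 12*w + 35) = (w^3 - 6*w^2 + 9*w - 4)/(w^2 + 12*w + 35)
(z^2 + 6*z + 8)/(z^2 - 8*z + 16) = (z^2 + 6*z + 8)/(z^2 - 8*z + 16)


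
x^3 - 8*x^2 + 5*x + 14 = (x - 7)*(x - 2)*(x + 1)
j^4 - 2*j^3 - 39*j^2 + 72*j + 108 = (j - 6)*(j - 3)*(j + 1)*(j + 6)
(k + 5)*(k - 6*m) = k^2 - 6*k*m + 5*k - 30*m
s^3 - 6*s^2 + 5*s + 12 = (s - 4)*(s - 3)*(s + 1)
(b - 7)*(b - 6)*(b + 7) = b^3 - 6*b^2 - 49*b + 294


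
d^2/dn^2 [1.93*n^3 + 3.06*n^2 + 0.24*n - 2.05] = 11.58*n + 6.12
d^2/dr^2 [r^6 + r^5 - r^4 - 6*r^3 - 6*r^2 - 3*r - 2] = 30*r^4 + 20*r^3 - 12*r^2 - 36*r - 12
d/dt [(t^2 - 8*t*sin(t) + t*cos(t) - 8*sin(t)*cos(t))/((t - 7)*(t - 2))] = ((t - 7)*(t - 2)*(-t*sin(t) - 8*t*cos(t) + 2*t - 8*sin(t) + cos(t) - 8*cos(2*t)) + (t - 7)*(-t^2 + 8*t*sin(t) - t*cos(t) + 4*sin(2*t)) + (t - 2)*(-t^2 + 8*t*sin(t) - t*cos(t) + 4*sin(2*t)))/((t - 7)^2*(t - 2)^2)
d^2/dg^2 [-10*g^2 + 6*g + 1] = -20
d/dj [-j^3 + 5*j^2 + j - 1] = -3*j^2 + 10*j + 1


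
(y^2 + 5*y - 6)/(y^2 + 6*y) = (y - 1)/y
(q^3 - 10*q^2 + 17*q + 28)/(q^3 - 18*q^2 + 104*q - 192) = (q^2 - 6*q - 7)/(q^2 - 14*q + 48)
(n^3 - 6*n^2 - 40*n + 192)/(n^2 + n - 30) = (n^2 - 12*n + 32)/(n - 5)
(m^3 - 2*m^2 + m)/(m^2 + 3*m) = (m^2 - 2*m + 1)/(m + 3)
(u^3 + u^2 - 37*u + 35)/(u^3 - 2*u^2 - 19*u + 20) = (u + 7)/(u + 4)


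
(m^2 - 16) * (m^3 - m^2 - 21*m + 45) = m^5 - m^4 - 37*m^3 + 61*m^2 + 336*m - 720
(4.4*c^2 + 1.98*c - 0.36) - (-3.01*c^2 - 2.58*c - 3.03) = 7.41*c^2 + 4.56*c + 2.67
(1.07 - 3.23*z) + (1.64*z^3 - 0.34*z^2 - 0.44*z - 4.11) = 1.64*z^3 - 0.34*z^2 - 3.67*z - 3.04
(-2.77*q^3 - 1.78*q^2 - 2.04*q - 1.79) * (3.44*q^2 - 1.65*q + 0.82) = -9.5288*q^5 - 1.5527*q^4 - 6.352*q^3 - 4.2512*q^2 + 1.2807*q - 1.4678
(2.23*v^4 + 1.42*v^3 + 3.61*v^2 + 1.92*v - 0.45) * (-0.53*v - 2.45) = -1.1819*v^5 - 6.2161*v^4 - 5.3923*v^3 - 9.8621*v^2 - 4.4655*v + 1.1025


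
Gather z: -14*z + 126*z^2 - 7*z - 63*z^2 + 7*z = 63*z^2 - 14*z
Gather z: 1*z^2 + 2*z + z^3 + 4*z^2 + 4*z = z^3 + 5*z^2 + 6*z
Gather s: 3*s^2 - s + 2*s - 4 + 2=3*s^2 + s - 2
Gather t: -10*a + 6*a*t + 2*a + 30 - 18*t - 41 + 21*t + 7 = -8*a + t*(6*a + 3) - 4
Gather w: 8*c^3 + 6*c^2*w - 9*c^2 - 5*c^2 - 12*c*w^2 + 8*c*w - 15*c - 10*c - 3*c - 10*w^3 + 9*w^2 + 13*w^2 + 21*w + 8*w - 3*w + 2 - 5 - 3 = 8*c^3 - 14*c^2 - 28*c - 10*w^3 + w^2*(22 - 12*c) + w*(6*c^2 + 8*c + 26) - 6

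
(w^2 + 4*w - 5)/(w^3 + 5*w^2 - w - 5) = 1/(w + 1)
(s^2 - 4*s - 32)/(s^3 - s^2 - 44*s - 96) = 1/(s + 3)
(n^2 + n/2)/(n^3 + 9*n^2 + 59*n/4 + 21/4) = 2*n/(2*n^2 + 17*n + 21)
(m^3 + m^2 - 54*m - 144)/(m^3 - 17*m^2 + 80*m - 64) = (m^2 + 9*m + 18)/(m^2 - 9*m + 8)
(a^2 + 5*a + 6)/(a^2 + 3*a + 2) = (a + 3)/(a + 1)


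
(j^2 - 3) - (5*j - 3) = j^2 - 5*j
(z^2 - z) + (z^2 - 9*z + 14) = 2*z^2 - 10*z + 14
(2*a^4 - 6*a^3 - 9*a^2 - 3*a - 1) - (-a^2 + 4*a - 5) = 2*a^4 - 6*a^3 - 8*a^2 - 7*a + 4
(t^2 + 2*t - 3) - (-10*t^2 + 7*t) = 11*t^2 - 5*t - 3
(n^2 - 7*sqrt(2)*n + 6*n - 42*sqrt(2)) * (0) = 0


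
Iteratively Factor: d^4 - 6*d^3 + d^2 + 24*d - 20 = (d + 2)*(d^3 - 8*d^2 + 17*d - 10) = (d - 1)*(d + 2)*(d^2 - 7*d + 10) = (d - 2)*(d - 1)*(d + 2)*(d - 5)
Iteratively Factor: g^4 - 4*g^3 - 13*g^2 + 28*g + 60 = (g + 2)*(g^3 - 6*g^2 - g + 30) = (g - 5)*(g + 2)*(g^2 - g - 6) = (g - 5)*(g + 2)^2*(g - 3)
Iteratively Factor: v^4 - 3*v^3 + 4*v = (v - 2)*(v^3 - v^2 - 2*v) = (v - 2)*(v + 1)*(v^2 - 2*v) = (v - 2)^2*(v + 1)*(v)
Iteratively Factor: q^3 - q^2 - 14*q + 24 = (q - 2)*(q^2 + q - 12) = (q - 3)*(q - 2)*(q + 4)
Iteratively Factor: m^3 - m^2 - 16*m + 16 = (m + 4)*(m^2 - 5*m + 4) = (m - 4)*(m + 4)*(m - 1)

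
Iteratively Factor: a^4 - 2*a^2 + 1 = (a - 1)*(a^3 + a^2 - a - 1) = (a - 1)*(a + 1)*(a^2 - 1) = (a - 1)^2*(a + 1)*(a + 1)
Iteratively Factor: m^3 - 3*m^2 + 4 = (m + 1)*(m^2 - 4*m + 4) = (m - 2)*(m + 1)*(m - 2)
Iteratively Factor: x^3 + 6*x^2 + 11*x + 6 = (x + 3)*(x^2 + 3*x + 2) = (x + 1)*(x + 3)*(x + 2)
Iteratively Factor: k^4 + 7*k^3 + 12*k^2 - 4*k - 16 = (k + 2)*(k^3 + 5*k^2 + 2*k - 8) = (k + 2)*(k + 4)*(k^2 + k - 2) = (k - 1)*(k + 2)*(k + 4)*(k + 2)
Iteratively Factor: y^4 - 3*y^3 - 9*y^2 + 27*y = (y - 3)*(y^3 - 9*y) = y*(y - 3)*(y^2 - 9) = y*(y - 3)*(y + 3)*(y - 3)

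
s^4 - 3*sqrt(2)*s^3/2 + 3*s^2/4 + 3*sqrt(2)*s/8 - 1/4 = (s - 1/2)*(s + 1/2)*(s - sqrt(2))*(s - sqrt(2)/2)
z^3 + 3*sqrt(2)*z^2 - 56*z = z*(z - 4*sqrt(2))*(z + 7*sqrt(2))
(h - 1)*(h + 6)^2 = h^3 + 11*h^2 + 24*h - 36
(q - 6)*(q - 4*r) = q^2 - 4*q*r - 6*q + 24*r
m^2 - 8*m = m*(m - 8)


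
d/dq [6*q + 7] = 6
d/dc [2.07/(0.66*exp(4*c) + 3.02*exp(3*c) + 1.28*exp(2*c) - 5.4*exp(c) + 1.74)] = (-5.4648*exp(3*c) - 18.7542*exp(2*c) - 5.2992*exp(c) + 11.178)*exp(c)/(0.66*exp(4*c) + 3.02*exp(3*c) + 1.28*exp(2*c) - 5.4*exp(c) + 1.74)^2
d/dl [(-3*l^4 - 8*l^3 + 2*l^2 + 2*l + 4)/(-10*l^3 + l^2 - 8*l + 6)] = 2*(15*l^6 - 3*l^5 + 42*l^4 + 48*l^3 - 21*l^2 + 8*l + 22)/(100*l^6 - 20*l^5 + 161*l^4 - 136*l^3 + 76*l^2 - 96*l + 36)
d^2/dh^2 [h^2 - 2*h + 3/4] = 2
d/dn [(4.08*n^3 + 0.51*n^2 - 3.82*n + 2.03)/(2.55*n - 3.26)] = (20.808*n^3 - 38.6019*n^2 - 3.3252*n + 7.2767)/(6.5025*n^2 - 16.626*n + 10.6276)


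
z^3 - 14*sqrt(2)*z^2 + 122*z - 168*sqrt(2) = (z - 7*sqrt(2))*(z - 4*sqrt(2))*(z - 3*sqrt(2))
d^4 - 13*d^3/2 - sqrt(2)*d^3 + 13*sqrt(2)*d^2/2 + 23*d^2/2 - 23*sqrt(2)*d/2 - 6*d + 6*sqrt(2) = (d - 4)*(d - 3/2)*(d - 1)*(d - sqrt(2))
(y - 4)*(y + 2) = y^2 - 2*y - 8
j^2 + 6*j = j*(j + 6)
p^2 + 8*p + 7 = (p + 1)*(p + 7)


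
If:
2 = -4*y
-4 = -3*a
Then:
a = 4/3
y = -1/2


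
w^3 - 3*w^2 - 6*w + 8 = (w - 4)*(w - 1)*(w + 2)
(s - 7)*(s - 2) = s^2 - 9*s + 14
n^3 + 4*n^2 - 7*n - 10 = (n - 2)*(n + 1)*(n + 5)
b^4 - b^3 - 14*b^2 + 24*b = b*(b - 3)*(b - 2)*(b + 4)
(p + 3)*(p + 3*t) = p^2 + 3*p*t + 3*p + 9*t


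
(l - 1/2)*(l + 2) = l^2 + 3*l/2 - 1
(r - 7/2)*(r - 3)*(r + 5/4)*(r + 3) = r^4 - 9*r^3/4 - 107*r^2/8 + 81*r/4 + 315/8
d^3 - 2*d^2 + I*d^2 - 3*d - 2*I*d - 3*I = (d - 3)*(d + 1)*(d + I)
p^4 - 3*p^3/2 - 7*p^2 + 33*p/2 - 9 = (p - 2)*(p - 3/2)*(p - 1)*(p + 3)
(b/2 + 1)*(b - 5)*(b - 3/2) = b^3/2 - 9*b^2/4 - 11*b/4 + 15/2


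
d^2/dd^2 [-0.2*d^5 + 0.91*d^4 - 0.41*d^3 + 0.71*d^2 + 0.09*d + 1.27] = -4.0*d^3 + 10.92*d^2 - 2.46*d + 1.42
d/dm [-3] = 0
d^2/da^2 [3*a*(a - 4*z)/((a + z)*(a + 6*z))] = 6*z*(-11*a^3 - 18*a^2*z + 72*a*z^2 + 204*z^3)/(a^6 + 21*a^5*z + 165*a^4*z^2 + 595*a^3*z^3 + 990*a^2*z^4 + 756*a*z^5 + 216*z^6)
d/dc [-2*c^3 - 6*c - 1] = -6*c^2 - 6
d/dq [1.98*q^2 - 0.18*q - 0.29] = 3.96*q - 0.18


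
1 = 1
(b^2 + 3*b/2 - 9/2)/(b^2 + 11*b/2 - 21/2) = (b + 3)/(b + 7)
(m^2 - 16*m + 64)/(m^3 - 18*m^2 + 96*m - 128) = 1/(m - 2)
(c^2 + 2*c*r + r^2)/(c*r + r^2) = (c + r)/r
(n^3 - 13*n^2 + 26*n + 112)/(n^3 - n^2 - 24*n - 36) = (n^2 - 15*n + 56)/(n^2 - 3*n - 18)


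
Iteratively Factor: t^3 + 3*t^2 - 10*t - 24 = (t + 2)*(t^2 + t - 12) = (t - 3)*(t + 2)*(t + 4)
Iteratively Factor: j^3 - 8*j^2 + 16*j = (j - 4)*(j^2 - 4*j) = (j - 4)^2*(j)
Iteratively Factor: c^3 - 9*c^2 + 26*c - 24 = (c - 2)*(c^2 - 7*c + 12) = (c - 4)*(c - 2)*(c - 3)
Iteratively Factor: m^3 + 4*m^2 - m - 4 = (m + 4)*(m^2 - 1) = (m + 1)*(m + 4)*(m - 1)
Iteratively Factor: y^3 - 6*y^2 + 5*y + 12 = (y - 4)*(y^2 - 2*y - 3) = (y - 4)*(y + 1)*(y - 3)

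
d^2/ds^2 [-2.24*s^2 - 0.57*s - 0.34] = -4.48000000000000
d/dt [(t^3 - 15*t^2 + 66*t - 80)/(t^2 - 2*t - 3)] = (t^4 - 4*t^3 - 45*t^2 + 250*t - 358)/(t^4 - 4*t^3 - 2*t^2 + 12*t + 9)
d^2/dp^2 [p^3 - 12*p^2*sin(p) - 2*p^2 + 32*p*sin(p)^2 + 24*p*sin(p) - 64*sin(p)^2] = 12*p^2*sin(p) - 24*p*sin(p) - 48*p*cos(p) + 64*p*cos(2*p) + 6*p - 24*sin(p) + 64*sin(2*p) + 48*cos(p) - 128*cos(2*p) - 4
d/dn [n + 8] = 1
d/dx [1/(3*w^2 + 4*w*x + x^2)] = 2*(-2*w - x)/(3*w^2 + 4*w*x + x^2)^2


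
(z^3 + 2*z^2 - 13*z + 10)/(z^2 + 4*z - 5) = z - 2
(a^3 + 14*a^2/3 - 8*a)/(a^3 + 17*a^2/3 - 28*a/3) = (a + 6)/(a + 7)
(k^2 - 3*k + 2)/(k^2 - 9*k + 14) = (k - 1)/(k - 7)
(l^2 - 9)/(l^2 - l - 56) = (9 - l^2)/(-l^2 + l + 56)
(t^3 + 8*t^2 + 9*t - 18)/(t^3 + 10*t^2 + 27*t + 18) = (t - 1)/(t + 1)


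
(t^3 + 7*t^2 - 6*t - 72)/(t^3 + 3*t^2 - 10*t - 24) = (t + 6)/(t + 2)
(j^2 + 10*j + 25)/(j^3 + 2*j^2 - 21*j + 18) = (j^2 + 10*j + 25)/(j^3 + 2*j^2 - 21*j + 18)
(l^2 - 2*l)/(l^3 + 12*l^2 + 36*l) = (l - 2)/(l^2 + 12*l + 36)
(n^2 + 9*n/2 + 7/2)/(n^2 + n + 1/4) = 2*(2*n^2 + 9*n + 7)/(4*n^2 + 4*n + 1)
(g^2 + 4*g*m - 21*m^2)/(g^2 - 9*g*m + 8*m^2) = (g^2 + 4*g*m - 21*m^2)/(g^2 - 9*g*m + 8*m^2)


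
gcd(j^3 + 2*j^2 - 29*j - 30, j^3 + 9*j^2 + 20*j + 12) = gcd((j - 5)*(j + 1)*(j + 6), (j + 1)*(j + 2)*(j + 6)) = j^2 + 7*j + 6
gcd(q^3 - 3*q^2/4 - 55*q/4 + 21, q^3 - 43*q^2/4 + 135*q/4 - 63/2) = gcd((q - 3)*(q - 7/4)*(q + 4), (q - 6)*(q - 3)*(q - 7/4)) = q^2 - 19*q/4 + 21/4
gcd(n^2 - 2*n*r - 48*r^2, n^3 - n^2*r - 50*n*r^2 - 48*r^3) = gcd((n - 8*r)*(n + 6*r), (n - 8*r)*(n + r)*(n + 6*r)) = -n^2 + 2*n*r + 48*r^2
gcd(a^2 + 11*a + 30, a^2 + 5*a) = a + 5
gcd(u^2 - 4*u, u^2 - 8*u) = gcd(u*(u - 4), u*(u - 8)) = u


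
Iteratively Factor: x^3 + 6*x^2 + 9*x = (x + 3)*(x^2 + 3*x) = x*(x + 3)*(x + 3)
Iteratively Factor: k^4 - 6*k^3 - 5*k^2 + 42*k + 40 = (k + 1)*(k^3 - 7*k^2 + 2*k + 40) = (k - 4)*(k + 1)*(k^2 - 3*k - 10) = (k - 5)*(k - 4)*(k + 1)*(k + 2)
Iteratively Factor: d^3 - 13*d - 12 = (d - 4)*(d^2 + 4*d + 3) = (d - 4)*(d + 3)*(d + 1)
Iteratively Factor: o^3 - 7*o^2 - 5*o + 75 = (o - 5)*(o^2 - 2*o - 15) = (o - 5)^2*(o + 3)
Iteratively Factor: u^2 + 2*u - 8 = (u - 2)*(u + 4)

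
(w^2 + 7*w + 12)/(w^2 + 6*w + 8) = (w + 3)/(w + 2)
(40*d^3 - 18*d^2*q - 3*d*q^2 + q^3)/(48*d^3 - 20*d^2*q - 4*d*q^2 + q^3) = (-5*d + q)/(-6*d + q)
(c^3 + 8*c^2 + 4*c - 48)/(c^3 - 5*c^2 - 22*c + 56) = (c + 6)/(c - 7)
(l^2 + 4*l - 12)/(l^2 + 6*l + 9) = (l^2 + 4*l - 12)/(l^2 + 6*l + 9)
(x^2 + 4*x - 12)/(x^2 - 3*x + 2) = (x + 6)/(x - 1)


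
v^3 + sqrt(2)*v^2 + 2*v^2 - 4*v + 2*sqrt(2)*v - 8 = (v + 2)*(v - sqrt(2))*(v + 2*sqrt(2))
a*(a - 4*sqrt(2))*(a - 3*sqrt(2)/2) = a^3 - 11*sqrt(2)*a^2/2 + 12*a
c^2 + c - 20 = (c - 4)*(c + 5)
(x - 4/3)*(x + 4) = x^2 + 8*x/3 - 16/3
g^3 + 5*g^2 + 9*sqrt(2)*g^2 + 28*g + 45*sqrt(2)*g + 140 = (g + 5)*(g + 2*sqrt(2))*(g + 7*sqrt(2))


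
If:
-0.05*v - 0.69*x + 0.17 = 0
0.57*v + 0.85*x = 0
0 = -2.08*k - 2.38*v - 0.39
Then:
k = 0.28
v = -0.41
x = 0.28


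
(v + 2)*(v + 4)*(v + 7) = v^3 + 13*v^2 + 50*v + 56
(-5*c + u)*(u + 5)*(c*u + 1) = -5*c^2*u^2 - 25*c^2*u + c*u^3 + 5*c*u^2 - 5*c*u - 25*c + u^2 + 5*u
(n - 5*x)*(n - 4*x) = n^2 - 9*n*x + 20*x^2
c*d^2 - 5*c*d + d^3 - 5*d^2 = d*(c + d)*(d - 5)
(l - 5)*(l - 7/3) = l^2 - 22*l/3 + 35/3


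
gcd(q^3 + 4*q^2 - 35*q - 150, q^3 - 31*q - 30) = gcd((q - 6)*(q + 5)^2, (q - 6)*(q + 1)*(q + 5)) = q^2 - q - 30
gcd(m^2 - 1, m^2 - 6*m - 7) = m + 1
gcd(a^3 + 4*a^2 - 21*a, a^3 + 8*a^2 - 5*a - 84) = a^2 + 4*a - 21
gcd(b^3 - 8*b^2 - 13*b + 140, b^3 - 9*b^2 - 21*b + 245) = b - 7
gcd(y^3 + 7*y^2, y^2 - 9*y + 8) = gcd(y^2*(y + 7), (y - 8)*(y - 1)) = 1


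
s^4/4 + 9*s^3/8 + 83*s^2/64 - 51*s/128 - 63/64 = (s/4 + 1/2)*(s - 3/4)*(s + 3/2)*(s + 7/4)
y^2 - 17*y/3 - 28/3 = (y - 7)*(y + 4/3)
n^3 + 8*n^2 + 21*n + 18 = (n + 2)*(n + 3)^2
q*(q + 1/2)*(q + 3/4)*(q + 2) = q^4 + 13*q^3/4 + 23*q^2/8 + 3*q/4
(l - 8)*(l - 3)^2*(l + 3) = l^4 - 11*l^3 + 15*l^2 + 99*l - 216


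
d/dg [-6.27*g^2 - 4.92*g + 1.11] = -12.54*g - 4.92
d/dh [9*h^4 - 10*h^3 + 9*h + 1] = 36*h^3 - 30*h^2 + 9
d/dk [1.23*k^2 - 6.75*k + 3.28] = 2.46*k - 6.75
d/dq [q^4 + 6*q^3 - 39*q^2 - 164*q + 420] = 4*q^3 + 18*q^2 - 78*q - 164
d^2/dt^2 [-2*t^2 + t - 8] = -4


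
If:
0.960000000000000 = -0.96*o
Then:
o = -1.00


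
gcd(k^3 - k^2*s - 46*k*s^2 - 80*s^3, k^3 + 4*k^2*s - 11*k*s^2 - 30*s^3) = k^2 + 7*k*s + 10*s^2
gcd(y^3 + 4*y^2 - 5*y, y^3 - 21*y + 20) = y^2 + 4*y - 5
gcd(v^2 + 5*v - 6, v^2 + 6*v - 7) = v - 1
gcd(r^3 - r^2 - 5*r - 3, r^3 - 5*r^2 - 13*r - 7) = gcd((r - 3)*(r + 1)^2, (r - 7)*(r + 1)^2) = r^2 + 2*r + 1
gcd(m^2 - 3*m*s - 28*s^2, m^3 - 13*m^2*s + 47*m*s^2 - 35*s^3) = -m + 7*s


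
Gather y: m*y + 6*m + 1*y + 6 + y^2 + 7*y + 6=6*m + y^2 + y*(m + 8) + 12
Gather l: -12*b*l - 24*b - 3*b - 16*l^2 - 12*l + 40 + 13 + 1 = -27*b - 16*l^2 + l*(-12*b - 12) + 54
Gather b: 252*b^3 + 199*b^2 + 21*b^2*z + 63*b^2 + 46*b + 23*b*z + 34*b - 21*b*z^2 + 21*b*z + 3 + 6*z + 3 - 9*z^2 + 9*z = 252*b^3 + b^2*(21*z + 262) + b*(-21*z^2 + 44*z + 80) - 9*z^2 + 15*z + 6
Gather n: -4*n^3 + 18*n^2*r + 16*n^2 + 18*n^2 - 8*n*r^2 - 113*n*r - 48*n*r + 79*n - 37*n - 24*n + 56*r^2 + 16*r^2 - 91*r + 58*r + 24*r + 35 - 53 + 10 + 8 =-4*n^3 + n^2*(18*r + 34) + n*(-8*r^2 - 161*r + 18) + 72*r^2 - 9*r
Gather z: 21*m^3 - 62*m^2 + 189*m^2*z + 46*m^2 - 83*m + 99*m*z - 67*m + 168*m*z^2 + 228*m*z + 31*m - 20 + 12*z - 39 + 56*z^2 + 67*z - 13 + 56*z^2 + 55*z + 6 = 21*m^3 - 16*m^2 - 119*m + z^2*(168*m + 112) + z*(189*m^2 + 327*m + 134) - 66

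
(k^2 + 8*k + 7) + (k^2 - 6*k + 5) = 2*k^2 + 2*k + 12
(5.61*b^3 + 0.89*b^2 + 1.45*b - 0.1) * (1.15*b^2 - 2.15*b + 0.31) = 6.4515*b^5 - 11.038*b^4 + 1.4931*b^3 - 2.9566*b^2 + 0.6645*b - 0.031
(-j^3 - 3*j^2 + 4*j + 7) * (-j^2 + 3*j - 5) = j^5 - 8*j^3 + 20*j^2 + j - 35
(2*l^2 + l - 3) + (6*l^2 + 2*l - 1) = 8*l^2 + 3*l - 4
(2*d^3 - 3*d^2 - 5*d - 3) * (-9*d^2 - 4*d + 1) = -18*d^5 + 19*d^4 + 59*d^3 + 44*d^2 + 7*d - 3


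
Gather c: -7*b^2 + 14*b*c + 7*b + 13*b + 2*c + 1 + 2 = -7*b^2 + 20*b + c*(14*b + 2) + 3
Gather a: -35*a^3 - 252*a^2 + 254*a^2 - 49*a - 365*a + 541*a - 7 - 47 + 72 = -35*a^3 + 2*a^2 + 127*a + 18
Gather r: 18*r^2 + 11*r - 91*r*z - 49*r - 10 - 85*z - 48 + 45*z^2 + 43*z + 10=18*r^2 + r*(-91*z - 38) + 45*z^2 - 42*z - 48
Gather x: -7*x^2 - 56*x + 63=-7*x^2 - 56*x + 63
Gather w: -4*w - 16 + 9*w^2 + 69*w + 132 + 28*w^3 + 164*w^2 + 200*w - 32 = 28*w^3 + 173*w^2 + 265*w + 84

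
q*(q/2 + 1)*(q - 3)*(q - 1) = q^4/2 - q^3 - 5*q^2/2 + 3*q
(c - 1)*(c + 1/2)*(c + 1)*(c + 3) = c^4 + 7*c^3/2 + c^2/2 - 7*c/2 - 3/2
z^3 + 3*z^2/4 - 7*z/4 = z*(z - 1)*(z + 7/4)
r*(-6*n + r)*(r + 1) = -6*n*r^2 - 6*n*r + r^3 + r^2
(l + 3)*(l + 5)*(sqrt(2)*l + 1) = sqrt(2)*l^3 + l^2 + 8*sqrt(2)*l^2 + 8*l + 15*sqrt(2)*l + 15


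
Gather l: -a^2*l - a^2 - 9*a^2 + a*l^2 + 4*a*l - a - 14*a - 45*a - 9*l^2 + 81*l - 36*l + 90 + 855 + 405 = -10*a^2 - 60*a + l^2*(a - 9) + l*(-a^2 + 4*a + 45) + 1350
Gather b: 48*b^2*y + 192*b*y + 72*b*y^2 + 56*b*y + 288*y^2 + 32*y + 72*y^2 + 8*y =48*b^2*y + b*(72*y^2 + 248*y) + 360*y^2 + 40*y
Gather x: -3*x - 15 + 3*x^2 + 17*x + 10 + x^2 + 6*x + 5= 4*x^2 + 20*x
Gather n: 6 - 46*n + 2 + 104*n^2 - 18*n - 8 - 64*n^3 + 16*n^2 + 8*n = -64*n^3 + 120*n^2 - 56*n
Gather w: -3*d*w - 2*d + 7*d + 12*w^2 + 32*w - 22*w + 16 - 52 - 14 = 5*d + 12*w^2 + w*(10 - 3*d) - 50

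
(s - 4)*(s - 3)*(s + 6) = s^3 - s^2 - 30*s + 72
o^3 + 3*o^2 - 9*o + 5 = (o - 1)^2*(o + 5)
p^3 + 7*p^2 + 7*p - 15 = (p - 1)*(p + 3)*(p + 5)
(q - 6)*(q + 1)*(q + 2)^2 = q^4 - q^3 - 22*q^2 - 44*q - 24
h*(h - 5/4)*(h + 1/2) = h^3 - 3*h^2/4 - 5*h/8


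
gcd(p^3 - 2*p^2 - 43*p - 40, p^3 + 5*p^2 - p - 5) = p^2 + 6*p + 5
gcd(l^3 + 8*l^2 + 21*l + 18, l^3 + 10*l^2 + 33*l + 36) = l^2 + 6*l + 9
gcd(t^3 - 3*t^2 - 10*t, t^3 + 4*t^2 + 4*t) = t^2 + 2*t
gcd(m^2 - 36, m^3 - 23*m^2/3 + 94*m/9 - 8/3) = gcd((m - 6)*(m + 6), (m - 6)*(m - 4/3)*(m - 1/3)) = m - 6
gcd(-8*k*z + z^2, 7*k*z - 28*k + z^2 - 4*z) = 1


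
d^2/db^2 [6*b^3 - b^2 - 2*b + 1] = 36*b - 2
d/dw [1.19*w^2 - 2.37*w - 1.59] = 2.38*w - 2.37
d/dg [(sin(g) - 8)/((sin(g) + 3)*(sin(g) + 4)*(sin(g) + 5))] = 2*(-sin(g)^3 + 6*sin(g)^2 + 96*sin(g) + 218)*cos(g)/((sin(g) + 3)^2*(sin(g) + 4)^2*(sin(g) + 5)^2)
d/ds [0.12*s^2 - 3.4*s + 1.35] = 0.24*s - 3.4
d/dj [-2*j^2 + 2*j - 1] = 2 - 4*j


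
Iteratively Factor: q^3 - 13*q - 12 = (q + 1)*(q^2 - q - 12) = (q - 4)*(q + 1)*(q + 3)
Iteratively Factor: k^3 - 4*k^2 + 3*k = (k - 1)*(k^2 - 3*k) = (k - 3)*(k - 1)*(k)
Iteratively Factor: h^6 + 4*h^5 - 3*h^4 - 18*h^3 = (h + 3)*(h^5 + h^4 - 6*h^3) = h*(h + 3)*(h^4 + h^3 - 6*h^2) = h^2*(h + 3)*(h^3 + h^2 - 6*h) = h^2*(h + 3)^2*(h^2 - 2*h) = h^3*(h + 3)^2*(h - 2)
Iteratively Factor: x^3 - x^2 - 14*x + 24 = (x - 3)*(x^2 + 2*x - 8) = (x - 3)*(x - 2)*(x + 4)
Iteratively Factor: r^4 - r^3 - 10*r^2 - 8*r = (r - 4)*(r^3 + 3*r^2 + 2*r) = (r - 4)*(r + 1)*(r^2 + 2*r) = (r - 4)*(r + 1)*(r + 2)*(r)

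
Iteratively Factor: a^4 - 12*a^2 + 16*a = (a - 2)*(a^3 + 2*a^2 - 8*a) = (a - 2)^2*(a^2 + 4*a) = a*(a - 2)^2*(a + 4)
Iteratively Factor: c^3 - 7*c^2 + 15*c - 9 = (c - 1)*(c^2 - 6*c + 9) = (c - 3)*(c - 1)*(c - 3)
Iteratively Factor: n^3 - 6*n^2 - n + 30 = (n - 3)*(n^2 - 3*n - 10) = (n - 3)*(n + 2)*(n - 5)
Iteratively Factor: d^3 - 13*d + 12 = (d - 3)*(d^2 + 3*d - 4) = (d - 3)*(d + 4)*(d - 1)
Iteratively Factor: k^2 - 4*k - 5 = (k + 1)*(k - 5)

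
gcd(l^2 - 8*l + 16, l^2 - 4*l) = l - 4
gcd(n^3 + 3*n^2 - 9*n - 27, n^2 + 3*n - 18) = n - 3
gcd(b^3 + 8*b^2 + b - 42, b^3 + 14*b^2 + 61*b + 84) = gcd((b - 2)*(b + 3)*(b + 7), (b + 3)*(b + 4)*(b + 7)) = b^2 + 10*b + 21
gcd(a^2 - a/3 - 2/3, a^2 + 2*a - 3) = a - 1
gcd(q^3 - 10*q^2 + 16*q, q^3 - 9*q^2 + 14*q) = q^2 - 2*q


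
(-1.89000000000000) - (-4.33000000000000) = 2.44000000000000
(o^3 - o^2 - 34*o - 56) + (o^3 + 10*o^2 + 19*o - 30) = 2*o^3 + 9*o^2 - 15*o - 86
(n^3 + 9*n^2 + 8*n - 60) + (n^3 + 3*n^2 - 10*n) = 2*n^3 + 12*n^2 - 2*n - 60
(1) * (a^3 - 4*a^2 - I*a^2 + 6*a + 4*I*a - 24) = a^3 - 4*a^2 - I*a^2 + 6*a + 4*I*a - 24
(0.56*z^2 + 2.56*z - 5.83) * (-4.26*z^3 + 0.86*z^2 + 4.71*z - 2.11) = -2.3856*z^5 - 10.424*z^4 + 29.675*z^3 + 5.8622*z^2 - 32.8609*z + 12.3013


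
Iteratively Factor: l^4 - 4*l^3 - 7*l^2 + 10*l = (l + 2)*(l^3 - 6*l^2 + 5*l) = (l - 5)*(l + 2)*(l^2 - l) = l*(l - 5)*(l + 2)*(l - 1)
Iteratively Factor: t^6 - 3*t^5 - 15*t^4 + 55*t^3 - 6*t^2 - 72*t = (t + 4)*(t^5 - 7*t^4 + 13*t^3 + 3*t^2 - 18*t) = (t + 1)*(t + 4)*(t^4 - 8*t^3 + 21*t^2 - 18*t) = (t - 3)*(t + 1)*(t + 4)*(t^3 - 5*t^2 + 6*t) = (t - 3)^2*(t + 1)*(t + 4)*(t^2 - 2*t) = (t - 3)^2*(t - 2)*(t + 1)*(t + 4)*(t)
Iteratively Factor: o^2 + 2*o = (o + 2)*(o)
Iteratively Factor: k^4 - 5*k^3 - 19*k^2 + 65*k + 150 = (k + 2)*(k^3 - 7*k^2 - 5*k + 75) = (k - 5)*(k + 2)*(k^2 - 2*k - 15) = (k - 5)^2*(k + 2)*(k + 3)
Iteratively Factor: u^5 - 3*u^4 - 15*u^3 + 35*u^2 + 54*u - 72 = (u + 3)*(u^4 - 6*u^3 + 3*u^2 + 26*u - 24) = (u - 3)*(u + 3)*(u^3 - 3*u^2 - 6*u + 8) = (u - 3)*(u - 1)*(u + 3)*(u^2 - 2*u - 8) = (u - 3)*(u - 1)*(u + 2)*(u + 3)*(u - 4)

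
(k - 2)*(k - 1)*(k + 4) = k^3 + k^2 - 10*k + 8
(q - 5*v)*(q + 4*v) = q^2 - q*v - 20*v^2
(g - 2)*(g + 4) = g^2 + 2*g - 8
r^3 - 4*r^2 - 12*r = r*(r - 6)*(r + 2)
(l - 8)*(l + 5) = l^2 - 3*l - 40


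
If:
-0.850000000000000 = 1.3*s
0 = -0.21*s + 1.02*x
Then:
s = -0.65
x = -0.13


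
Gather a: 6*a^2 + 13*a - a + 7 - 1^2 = 6*a^2 + 12*a + 6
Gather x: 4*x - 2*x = 2*x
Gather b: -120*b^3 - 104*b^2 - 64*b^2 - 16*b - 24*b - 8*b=-120*b^3 - 168*b^2 - 48*b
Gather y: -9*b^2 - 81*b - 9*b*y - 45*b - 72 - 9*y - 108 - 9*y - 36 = -9*b^2 - 126*b + y*(-9*b - 18) - 216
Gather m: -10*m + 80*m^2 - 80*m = 80*m^2 - 90*m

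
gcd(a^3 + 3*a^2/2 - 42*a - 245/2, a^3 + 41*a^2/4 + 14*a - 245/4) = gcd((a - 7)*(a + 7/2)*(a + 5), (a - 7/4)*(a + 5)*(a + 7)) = a + 5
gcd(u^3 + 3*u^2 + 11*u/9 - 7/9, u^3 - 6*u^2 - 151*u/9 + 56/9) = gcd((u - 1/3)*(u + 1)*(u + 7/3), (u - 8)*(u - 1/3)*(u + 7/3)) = u^2 + 2*u - 7/9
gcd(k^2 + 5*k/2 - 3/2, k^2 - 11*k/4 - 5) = 1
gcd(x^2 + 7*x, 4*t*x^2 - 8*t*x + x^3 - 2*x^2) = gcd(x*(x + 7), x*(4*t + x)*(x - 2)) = x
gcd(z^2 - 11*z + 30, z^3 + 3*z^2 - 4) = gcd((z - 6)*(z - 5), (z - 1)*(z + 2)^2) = 1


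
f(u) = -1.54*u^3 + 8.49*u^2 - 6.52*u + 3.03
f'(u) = -4.62*u^2 + 16.98*u - 6.52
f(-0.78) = 14.01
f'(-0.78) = -22.58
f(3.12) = 18.56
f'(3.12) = 1.48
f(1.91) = 10.82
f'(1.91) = 9.06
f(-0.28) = 5.56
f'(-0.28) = -11.64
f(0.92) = 3.02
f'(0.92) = 5.19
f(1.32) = 5.67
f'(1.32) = 7.84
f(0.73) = 2.20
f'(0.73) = 3.41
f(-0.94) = 17.94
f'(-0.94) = -26.56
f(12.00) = -1513.77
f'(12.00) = -468.04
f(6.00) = -63.09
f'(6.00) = -70.96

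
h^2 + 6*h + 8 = (h + 2)*(h + 4)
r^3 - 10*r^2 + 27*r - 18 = (r - 6)*(r - 3)*(r - 1)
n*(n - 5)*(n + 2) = n^3 - 3*n^2 - 10*n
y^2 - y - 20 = (y - 5)*(y + 4)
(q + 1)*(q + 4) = q^2 + 5*q + 4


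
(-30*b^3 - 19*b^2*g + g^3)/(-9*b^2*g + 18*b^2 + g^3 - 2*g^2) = (10*b^2 + 3*b*g - g^2)/(3*b*g - 6*b - g^2 + 2*g)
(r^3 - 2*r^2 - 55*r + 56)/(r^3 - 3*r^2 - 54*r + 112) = (r - 1)/(r - 2)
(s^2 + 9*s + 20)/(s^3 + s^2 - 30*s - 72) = (s + 5)/(s^2 - 3*s - 18)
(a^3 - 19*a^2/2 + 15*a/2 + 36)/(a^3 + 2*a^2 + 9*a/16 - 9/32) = 16*(a^2 - 11*a + 24)/(16*a^2 + 8*a - 3)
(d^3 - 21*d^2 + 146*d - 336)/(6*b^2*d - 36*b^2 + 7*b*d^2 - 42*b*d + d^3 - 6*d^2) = (d^2 - 15*d + 56)/(6*b^2 + 7*b*d + d^2)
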